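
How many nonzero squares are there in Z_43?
For prime 43, there are (p-1)/2 = (43-1)/2 = 21 quadratic residues (excluding 0).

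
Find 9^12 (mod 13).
Using Fermat: 9^{12} ≡ 1 (mod 13). 12 ≡ 0 (mod 12). So 9^{12} ≡ 9^{0} ≡ 1 (mod 13)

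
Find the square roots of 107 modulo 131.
The square roots of 107 mod 131 are 99 and 32. Verify: 99² = 9801 ≡ 107 (mod 131)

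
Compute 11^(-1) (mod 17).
11^(-1) ≡ 14 (mod 17). Verification: 11 × 14 = 154 ≡ 1 (mod 17)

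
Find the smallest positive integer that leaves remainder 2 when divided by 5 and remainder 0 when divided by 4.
M = 5 × 4 = 20. M₁ = 4, y₁ ≡ 4 (mod 5). M₂ = 5, y₂ ≡ 1 (mod 4). n = 2×4×4 + 0×5×1 ≡ 12 (mod 20). The smallest positive such number is 12.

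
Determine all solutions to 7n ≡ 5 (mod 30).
5

Since gcd(7, 30) = 1 divides 5, a solution exists.
Multiply both sides by the inverse of 7 mod 30:
  7^(-1) mod 30 = 13
  x ≡ 13 × 5 ≡ 65 ≡ 5 (mod 30)
Verification: 7 × 5 = 35 = 1 × 30 + 5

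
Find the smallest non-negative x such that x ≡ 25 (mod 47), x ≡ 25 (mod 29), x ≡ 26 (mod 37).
8203

Using the Chinese Remainder Theorem:
M = product of moduli = 50431
For equation 1: M_1 = 1073, 1073 ≡ 39 (mod 47), inverse of 1073 mod 47 is 41 (check: 39 × 41 = 1599 ≡ 1 (mod 47))
For equation 2: M_2 = 1739, 1739 ≡ 28 (mod 29), inverse of 1739 mod 29 is 28 (check: 28 × 28 = 784 ≡ 1 (mod 29))
For equation 3: M_3 = 1363, 1363 ≡ 31 (mod 37), inverse of 1363 mod 37 is 6 (check: 31 × 6 = 186 ≡ 1 (mod 37))
Combine: x ≡ Σ r_i×M_i×(M_i⁻¹ mod m_i) = 25×1073×41 + 25×1739×28 + 26×1363×6 = 1099825 + 1217300 + 212628 = 2529753
2529753 mod 50431 = 8203
x ≡ 8203 (mod 50431)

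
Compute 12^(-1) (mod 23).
2

Using Extended Euclidean Algorithm:
gcd(12, 23) = 1
Bezout coefficients: 12 × 2 + 23 × -1 = 1
So 12 × 2 ≡ 1 (mod 23)
The inverse is 2 mod 23 = 2
Verification: 12 × 2 = 24 = 1 × 23 + 1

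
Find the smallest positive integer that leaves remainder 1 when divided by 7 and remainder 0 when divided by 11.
M = 7 × 11 = 77. M₁ = 11, y₁ ≡ 2 (mod 7). M₂ = 7, y₂ ≡ 8 (mod 11). k = 1×11×2 + 0×7×8 ≡ 22 (mod 77). The smallest positive such number is 22.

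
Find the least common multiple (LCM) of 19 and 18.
342

First find GCD(19, 18) using the Euclidean algorithm:
19 = 1 × 18 + 1
18 = 18 × 1 + 0
GCD(19, 18) = 1

LCM formula: LCM(a, b) = (a × b) / GCD(a, b)
LCM(19, 18) = (19 × 18) / 1
LCM(19, 18) = 342 / 1
LCM(19, 18) = 342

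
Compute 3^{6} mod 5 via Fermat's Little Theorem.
4

By Fermat's Little Theorem, a^(p-1) ≡ 1 (mod p) for prime p and gcd(a, p) = 1
Here p = 5, so 3^4 ≡ 1 (mod 5)
We can reduce the exponent: 6 mod 4 = 2
So 3^6 ≡ 3^2 (mod 5)
Computing: 3^2 mod 5 = 4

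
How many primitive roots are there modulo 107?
52

The number of primitive roots modulo p is φ(p-1) = φ(106)
φ(106) = 52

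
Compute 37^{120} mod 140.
1

Using successive squaring:
Binary expansion of 120: 1111000
Powers of 37 mod 140 (each is the square of the previous):
  37^1 ≡ 37 (mod 140)
  37^2 ≡ 37² = 1369 ≡ 109 (mod 140)
  37^4 ≡ 109² = 11881 ≡ 121 (mod 140)
  37^8 ≡ 121² = 14641 ≡ 81 (mod 140)
  37^16 ≡ 81² = 6561 ≡ 121 (mod 140)
  37^32 ≡ 121² = 14641 ≡ 81 (mod 140)
  37^64 ≡ 81² = 6561 ≡ 121 (mod 140)
120 = 64 + 32 + 16 + 8, so 37^120 = 37^64 × 37^32 × 37^16 × 37^8 ≡ 121 × 81 × 121 × 81 (mod 140)
Multiplying step by step:
  121 × 81 = 9801 ≡ 1 (mod 140)
  1 × 121 = 121 ≡ 121 (mod 140)
  121 × 81 = 9801 ≡ 1 (mod 140)
Result: 37^120 ≡ 1 (mod 140)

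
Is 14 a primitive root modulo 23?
p - 1 = 22 has prime divisors 2, 11. Check 14^(22/q) mod 23 for each: 14^(22/2) = 14^11 ≡ 22, 14^(22/11) = 14^2 ≡ 12 (mod 23). None of these is 1, so 14 has order 22 = φ(23), so it is a primitive root mod 23.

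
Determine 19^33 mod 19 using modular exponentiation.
Using repeated squaring. 19 ≡ 0 (mod 19). 33 = 32 + 1 (binary 100001). Repeated squaring mod 19: 0^1 ≡ 0; 0^2 ≡ 0² = 0 ≡ 0; 0^4 ≡ 0² = 0 ≡ 0; 0^8 ≡ 0² = 0 ≡ 0; 0^16 ≡ 0² = 0 ≡ 0; 0^32 ≡ 0² = 0 ≡ 0. Multiply: 19^33 ≡ 0^32 × 0^1 ≡ 0 × 0 (mod 19): 0 × 0 = 0 ≡ 0. So 19^33 ≡ 0 (mod 19).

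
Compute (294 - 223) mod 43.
28

(294 - 223) = 71
71 mod 43 = 28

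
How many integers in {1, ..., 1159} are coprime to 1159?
1080

Prime factorization: 1159 = 19 × 61
Using the formula φ(n) = n × Π(1 - 1/p) for each prime factor p:
φ(1159) = 1159 × (1 - 1/19) × (1 - 1/61)
φ(1159) = 1080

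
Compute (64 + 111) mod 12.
7

(64 + 111) = 175
175 mod 12 = 7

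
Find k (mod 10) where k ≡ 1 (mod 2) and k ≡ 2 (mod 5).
M = 2 × 5 = 10. M₁ = 5, y₁ ≡ 1 (mod 2). M₂ = 2, y₂ ≡ 3 (mod 5). k = 1×5×1 + 2×2×3 ≡ 7 (mod 10)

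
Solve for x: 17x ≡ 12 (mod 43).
26

Since gcd(17, 43) = 1 divides 12, a solution exists.
Multiply both sides by the inverse of 17 mod 43:
  17^(-1) mod 43 = 38
  x ≡ 38 × 12 ≡ 456 ≡ 26 (mod 43)
Verification: 17 × 26 = 442 = 10 × 43 + 12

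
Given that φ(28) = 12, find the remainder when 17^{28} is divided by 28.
By Euler: 17^{12} ≡ 1 (mod 28) since gcd(17, 28) = 1. 28 = 2×12 + 4. So 17^{28} ≡ 17^{4} ≡ 25 (mod 28)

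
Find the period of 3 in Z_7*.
Powers of 3 mod 7: 3^1≡3, 3^2≡2, 3^3≡6, 3^4≡4, 3^5≡5, 3^6≡1. Order = 6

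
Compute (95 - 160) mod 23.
4

(95 - 160) = -65
-65 mod 23 = 4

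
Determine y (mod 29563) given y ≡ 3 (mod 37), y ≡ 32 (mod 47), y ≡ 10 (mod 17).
25459

Using the Chinese Remainder Theorem:
M = product of moduli = 29563
For equation 1: M_1 = 799, 799 ≡ 22 (mod 37), inverse of 799 mod 37 is 32 (check: 22 × 32 = 704 ≡ 1 (mod 37))
For equation 2: M_2 = 629, 629 ≡ 18 (mod 47), inverse of 629 mod 47 is 34 (check: 18 × 34 = 612 ≡ 1 (mod 47))
For equation 3: M_3 = 1739, 1739 ≡ 5 (mod 17), inverse of 1739 mod 17 is 7 (check: 5 × 7 = 35 ≡ 1 (mod 17))
Combine: y ≡ Σ r_i×M_i×(M_i⁻¹ mod m_i) = 3×799×32 + 32×629×34 + 10×1739×7 = 76704 + 684352 + 121730 = 882786
882786 mod 29563 = 25459
y ≡ 25459 (mod 29563)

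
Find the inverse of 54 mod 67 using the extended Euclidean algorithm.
Extended GCD: 54(-31) + 67(25) = 1. So 54^(-1) ≡ 36 ≡ 36 (mod 67). Verify: 54 × 36 = 1944 ≡ 1 (mod 67)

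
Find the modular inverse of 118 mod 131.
118^(-1) ≡ 10 (mod 131). Verification: 118 × 10 = 1180 ≡ 1 (mod 131)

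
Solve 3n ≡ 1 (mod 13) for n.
9

Using Extended Euclidean Algorithm:
gcd(3, 13) = 1
Bezout coefficients: 3 × -4 + 13 × 1 = 1
So 3 × -4 ≡ 1 (mod 13)
The inverse is -4 mod 13 = 9
Verification: 3 × 9 = 27 = 2 × 13 + 1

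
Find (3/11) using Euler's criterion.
(3/11) = 3^{5} mod 11 = 1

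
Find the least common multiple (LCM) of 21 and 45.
315

First find GCD(21, 45) using the Euclidean algorithm:
21 = 0 × 45 + 21
45 = 2 × 21 + 3
21 = 7 × 3 + 0
GCD(21, 45) = 3

LCM formula: LCM(a, b) = (a × b) / GCD(a, b)
LCM(21, 45) = (21 × 45) / 3
LCM(21, 45) = 945 / 3
LCM(21, 45) = 315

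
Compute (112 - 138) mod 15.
4

(112 - 138) = -26
-26 mod 15 = 4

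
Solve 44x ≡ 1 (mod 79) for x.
9

Using Extended Euclidean Algorithm:
gcd(44, 79) = 1
Bezout coefficients: 44 × 9 + 79 × -5 = 1
So 44 × 9 ≡ 1 (mod 79)
The inverse is 9 mod 79 = 9
Verification: 44 × 9 = 396 = 5 × 79 + 1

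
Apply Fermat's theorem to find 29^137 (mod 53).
By Fermat: 29^{52} ≡ 1 (mod 53). 137 = 2×52 + 33. So 29^{137} ≡ 29^{33} ≡ 17 (mod 53)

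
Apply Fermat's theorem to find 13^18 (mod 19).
By Fermat's Little Theorem, 13^{18} ≡ 1 (mod 19) since 19 is prime and gcd(13, 19) = 1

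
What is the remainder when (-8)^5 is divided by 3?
(-8) ≡ 1 (mod 3). 5 = 4 + 1 (binary 101). Repeated squaring mod 3: 1^1 ≡ 1; 1^2 ≡ 1² = 1 ≡ 1; 1^4 ≡ 1² = 1 ≡ 1. Multiply: (-8)^5 ≡ 1^4 × 1^1 ≡ 1 × 1 (mod 3): 1 × 1 = 1 ≡ 1. So (-8)^5 ≡ 1 (mod 3).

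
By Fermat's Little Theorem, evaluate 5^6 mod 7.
By Fermat's Little Theorem, 5^{6} ≡ 1 (mod 7) since 7 is prime and gcd(5, 7) = 1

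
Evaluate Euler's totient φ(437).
396

Prime factorization: 437 = 19 × 23
Using the formula φ(n) = n × Π(1 - 1/p) for each prime factor p:
φ(437) = 437 × (1 - 1/19) × (1 - 1/23)
φ(437) = 396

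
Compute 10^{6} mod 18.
10

Using successive squaring:
Binary expansion of 6: 110
Powers of 10 mod 18 (each is the square of the previous):
  10^1 ≡ 10 (mod 18)
  10^2 ≡ 10² = 100 ≡ 10 (mod 18)
  10^4 ≡ 10² = 100 ≡ 10 (mod 18)
6 = 4 + 2, so 10^6 = 10^4 × 10^2 ≡ 10 × 10 (mod 18)
Multiplying step by step:
  10 × 10 = 100 ≡ 10 (mod 18)
Result: 10^6 ≡ 10 (mod 18)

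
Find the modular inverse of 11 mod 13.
11^(-1) ≡ 6 (mod 13). Verification: 11 × 6 = 66 ≡ 1 (mod 13)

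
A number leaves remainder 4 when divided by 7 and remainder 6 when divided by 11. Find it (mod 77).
M = 7 × 11 = 77. M₁ = 11, y₁ ≡ 2 (mod 7). M₂ = 7, y₂ ≡ 8 (mod 11). y = 4×11×2 + 6×7×8 ≡ 39 (mod 77)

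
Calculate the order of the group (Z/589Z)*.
540

Prime factorization: 589 = 19 × 31
Using the formula φ(n) = n × Π(1 - 1/p) for each prime factor p:
φ(589) = 589 × (1 - 1/19) × (1 - 1/31)
φ(589) = 540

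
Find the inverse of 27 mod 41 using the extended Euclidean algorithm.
Extended GCD: 27(-3) + 41(2) = 1. So 27^(-1) ≡ 38 ≡ 38 (mod 41). Verify: 27 × 38 = 1026 ≡ 1 (mod 41)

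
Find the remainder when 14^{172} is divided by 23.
By Fermat: 14^{22} ≡ 1 (mod 23). 172 = 7×22 + 18. So 14^{172} ≡ 14^{18} ≡ 4 (mod 23)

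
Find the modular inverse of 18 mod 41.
18^(-1) ≡ 16 (mod 41). Verification: 18 × 16 = 288 ≡ 1 (mod 41)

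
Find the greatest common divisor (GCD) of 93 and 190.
1

Using the Euclidean algorithm:
93 = 0 × 190 + 93
190 = 2 × 93 + 4
93 = 23 × 4 + 1
4 = 4 × 1 + 0

GCD(93, 190) = 1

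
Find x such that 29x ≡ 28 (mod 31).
17

Since gcd(29, 31) = 1 divides 28, a solution exists.
Multiply both sides by the inverse of 29 mod 31:
  29^(-1) mod 31 = 15
  x ≡ 15 × 28 ≡ 420 ≡ 17 (mod 31)
Verification: 29 × 17 = 493 = 15 × 31 + 28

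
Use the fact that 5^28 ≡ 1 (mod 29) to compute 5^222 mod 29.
By Fermat: 5^{28} ≡ 1 (mod 29). 222 ≡ 26 (mod 28). So 5^{222} ≡ 5^{26} ≡ 7 (mod 29)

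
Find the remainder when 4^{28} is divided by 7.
By Fermat: 4^{6} ≡ 1 (mod 7). 28 = 4×6 + 4. So 4^{28} ≡ 4^{4} ≡ 4 (mod 7)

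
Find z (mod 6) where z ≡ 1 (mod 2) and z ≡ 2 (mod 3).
M = 2 × 3 = 6. M₁ = 3, y₁ ≡ 1 (mod 2). M₂ = 2, y₂ ≡ 2 (mod 3). z = 1×3×1 + 2×2×2 ≡ 5 (mod 6)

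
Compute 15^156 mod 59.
Using Fermat: 15^{58} ≡ 1 (mod 59). 156 ≡ 40 (mod 58). So 15^{156} ≡ 15^{40} ≡ 49 (mod 59)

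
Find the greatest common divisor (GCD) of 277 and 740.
1

Using the Euclidean algorithm:
277 = 0 × 740 + 277
740 = 2 × 277 + 186
277 = 1 × 186 + 91
186 = 2 × 91 + 4
91 = 22 × 4 + 3
4 = 1 × 3 + 1
3 = 3 × 1 + 0

GCD(277, 740) = 1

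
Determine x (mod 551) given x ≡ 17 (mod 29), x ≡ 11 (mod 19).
220

Using the Chinese Remainder Theorem:
M = product of moduli = 551
For equation 1: M_1 = 19, 19 ≡ 19 (mod 29), inverse of 19 mod 29 is 26 (check: 19 × 26 = 494 ≡ 1 (mod 29))
For equation 2: M_2 = 29, 29 ≡ 10 (mod 19), inverse of 29 mod 19 is 2 (check: 10 × 2 = 20 ≡ 1 (mod 19))
Combine: x ≡ Σ r_i×M_i×(M_i⁻¹ mod m_i) = 17×19×26 + 11×29×2 = 8398 + 638 = 9036
9036 mod 551 = 220
x ≡ 220 (mod 551)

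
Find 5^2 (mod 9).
2 = 2 (binary 10). Repeated squaring mod 9: 5^1 ≡ 5; 5^2 ≡ 5² = 25 ≡ 7. So 5^2 ≡ 7 (mod 9).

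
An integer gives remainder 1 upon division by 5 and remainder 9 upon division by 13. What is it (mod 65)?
M = 5 × 13 = 65. M₁ = 13, y₁ ≡ 2 (mod 5). M₂ = 5, y₂ ≡ 8 (mod 13). r = 1×13×2 + 9×5×8 ≡ 61 (mod 65). The smallest positive such number is 61.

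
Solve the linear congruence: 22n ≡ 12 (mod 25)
21

Since gcd(22, 25) = 1 divides 12, a solution exists.
Multiply both sides by the inverse of 22 mod 25:
  22^(-1) mod 25 = 8
  x ≡ 8 × 12 ≡ 96 ≡ 21 (mod 25)
Verification: 22 × 21 = 462 = 18 × 25 + 12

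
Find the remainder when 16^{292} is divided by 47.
By Fermat: 16^{46} ≡ 1 (mod 47). 292 = 6×46 + 16. So 16^{292} ≡ 16^{16} ≡ 25 (mod 47)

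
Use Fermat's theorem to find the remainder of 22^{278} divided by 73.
27

By Fermat's Little Theorem, a^(p-1) ≡ 1 (mod p) for prime p and gcd(a, p) = 1
Here p = 73, so 22^72 ≡ 1 (mod 73)
We can reduce the exponent: 278 mod 72 = 62
So 22^278 ≡ 22^62 (mod 73)
Computing: 22^62 mod 73 = 27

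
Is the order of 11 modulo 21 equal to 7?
No, the actual order is 6, not 7.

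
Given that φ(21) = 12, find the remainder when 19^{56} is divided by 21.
By Euler: 19^{12} ≡ 1 (mod 21) since gcd(19, 21) = 1. 56 = 4×12 + 8. So 19^{56} ≡ 19^{8} ≡ 4 (mod 21)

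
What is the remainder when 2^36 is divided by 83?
Using repeated squaring. 36 = 32 + 4 (binary 100100). Repeated squaring mod 83: 2^1 ≡ 2; 2^2 ≡ 2² = 4 ≡ 4; 2^4 ≡ 4² = 16 ≡ 16; 2^8 ≡ 16² = 256 ≡ 7; 2^16 ≡ 7² = 49 ≡ 49; 2^32 ≡ 49² = 2401 ≡ 77. Multiply: 2^36 = 2^32 × 2^4 ≡ 77 × 16 (mod 83): 77 × 16 = 1232 ≡ 70. So 2^36 ≡ 70 (mod 83).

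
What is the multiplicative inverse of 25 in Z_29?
25^(-1) ≡ 7 (mod 29). Verification: 25 × 7 = 175 ≡ 1 (mod 29)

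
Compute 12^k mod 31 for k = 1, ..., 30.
g^1, g^2, ..., g^{30} mod 31: {12, 20, 23, 28, 26, 2, 24, 9, 15, 25, 21, 4, 17, 18, 30, 19, 11, 8, 3, 5, 29, 7, 22, 16, 6, 10, 27, 14, 13, 1}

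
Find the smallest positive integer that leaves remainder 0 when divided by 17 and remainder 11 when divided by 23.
M = 17 × 23 = 391. M₁ = 23, y₁ ≡ 3 (mod 17). M₂ = 17, y₂ ≡ 19 (mod 23). r = 0×23×3 + 11×17×19 ≡ 34 (mod 391). The smallest positive such number is 34.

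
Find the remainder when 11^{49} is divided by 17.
By Fermat: 11^{16} ≡ 1 (mod 17). 49 = 3×16 + 1. So 11^{49} ≡ 11^{1} ≡ 11 (mod 17)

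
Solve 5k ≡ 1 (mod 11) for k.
5^(-1) ≡ 9 (mod 11). Verification: 5 × 9 = 45 ≡ 1 (mod 11)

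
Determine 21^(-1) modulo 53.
21^(-1) ≡ 48 (mod 53). Verification: 21 × 48 = 1008 ≡ 1 (mod 53)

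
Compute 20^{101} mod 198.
86

Using successive squaring:
Binary expansion of 101: 1100101
Powers of 20 mod 198 (each is the square of the previous):
  20^1 ≡ 20 (mod 198)
  20^2 ≡ 20² = 400 ≡ 4 (mod 198)
  20^4 ≡ 4² = 16 ≡ 16 (mod 198)
  20^8 ≡ 16² = 256 ≡ 58 (mod 198)
  20^16 ≡ 58² = 3364 ≡ 196 (mod 198)
  20^32 ≡ 196² = 38416 ≡ 4 (mod 198)
  20^64 ≡ 4² = 16 ≡ 16 (mod 198)
101 = 64 + 32 + 4 + 1, so 20^101 = 20^64 × 20^32 × 20^4 × 20^1 ≡ 16 × 4 × 16 × 20 (mod 198)
Multiplying step by step:
  16 × 4 = 64 ≡ 64 (mod 198)
  64 × 16 = 1024 ≡ 34 (mod 198)
  34 × 20 = 680 ≡ 86 (mod 198)
Result: 20^101 ≡ 86 (mod 198)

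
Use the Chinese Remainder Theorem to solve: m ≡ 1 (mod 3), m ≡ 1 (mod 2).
M = 3 × 2 = 6. M₁ = 2, y₁ ≡ 2 (mod 3). M₂ = 3, y₂ ≡ 1 (mod 2). m = 1×2×2 + 1×3×1 ≡ 1 (mod 6)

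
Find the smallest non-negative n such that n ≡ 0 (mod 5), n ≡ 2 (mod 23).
25

Using the Chinese Remainder Theorem:
M = product of moduli = 115
For equation 1: M_1 = 23, 23 ≡ 3 (mod 5), inverse of 23 mod 5 is 2 (check: 3 × 2 = 6 ≡ 1 (mod 5))
For equation 2: M_2 = 5, 5 ≡ 5 (mod 23), inverse of 5 mod 23 is 14 (check: 5 × 14 = 70 ≡ 1 (mod 23))
Combine: n ≡ Σ r_i×M_i×(M_i⁻¹ mod m_i) = 0×23×2 + 2×5×14 = 0 + 140 = 140
140 mod 115 = 25
n ≡ 25 (mod 115)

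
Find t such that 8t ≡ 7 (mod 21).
14

Since gcd(8, 21) = 1 divides 7, a solution exists.
Multiply both sides by the inverse of 8 mod 21:
  8^(-1) mod 21 = 8
  x ≡ 8 × 7 ≡ 56 ≡ 14 (mod 21)
Verification: 8 × 14 = 112 = 5 × 21 + 7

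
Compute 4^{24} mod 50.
6

Using successive squaring:
Binary expansion of 24: 11000
Powers of 4 mod 50 (each is the square of the previous):
  4^1 ≡ 4 (mod 50)
  4^2 ≡ 4² = 16 ≡ 16 (mod 50)
  4^4 ≡ 16² = 256 ≡ 6 (mod 50)
  4^8 ≡ 6² = 36 ≡ 36 (mod 50)
  4^16 ≡ 36² = 1296 ≡ 46 (mod 50)
24 = 16 + 8, so 4^24 = 4^16 × 4^8 ≡ 46 × 36 (mod 50)
Multiplying step by step:
  46 × 36 = 1656 ≡ 6 (mod 50)
Result: 4^24 ≡ 6 (mod 50)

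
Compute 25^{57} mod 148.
85

Using successive squaring:
Binary expansion of 57: 111001
Powers of 25 mod 148 (each is the square of the previous):
  25^1 ≡ 25 (mod 148)
  25^2 ≡ 25² = 625 ≡ 33 (mod 148)
  25^4 ≡ 33² = 1089 ≡ 53 (mod 148)
  25^8 ≡ 53² = 2809 ≡ 145 (mod 148)
  25^16 ≡ 145² = 21025 ≡ 9 (mod 148)
  25^32 ≡ 9² = 81 ≡ 81 (mod 148)
57 = 32 + 16 + 8 + 1, so 25^57 = 25^32 × 25^16 × 25^8 × 25^1 ≡ 81 × 9 × 145 × 25 (mod 148)
Multiplying step by step:
  81 × 9 = 729 ≡ 137 (mod 148)
  137 × 145 = 19865 ≡ 33 (mod 148)
  33 × 25 = 825 ≡ 85 (mod 148)
Result: 25^57 ≡ 85 (mod 148)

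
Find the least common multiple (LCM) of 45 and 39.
585

First find GCD(45, 39) using the Euclidean algorithm:
45 = 1 × 39 + 6
39 = 6 × 6 + 3
6 = 2 × 3 + 0
GCD(45, 39) = 3

LCM formula: LCM(a, b) = (a × b) / GCD(a, b)
LCM(45, 39) = (45 × 39) / 3
LCM(45, 39) = 1755 / 3
LCM(45, 39) = 585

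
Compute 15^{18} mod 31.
4

Using successive squaring:
Binary expansion of 18: 10010
Powers of 15 mod 31 (each is the square of the previous):
  15^1 ≡ 15 (mod 31)
  15^2 ≡ 15² = 225 ≡ 8 (mod 31)
  15^4 ≡ 8² = 64 ≡ 2 (mod 31)
  15^8 ≡ 2² = 4 ≡ 4 (mod 31)
  15^16 ≡ 4² = 16 ≡ 16 (mod 31)
18 = 16 + 2, so 15^18 = 15^16 × 15^2 ≡ 16 × 8 (mod 31)
Multiplying step by step:
  16 × 8 = 128 ≡ 4 (mod 31)
Result: 15^18 ≡ 4 (mod 31)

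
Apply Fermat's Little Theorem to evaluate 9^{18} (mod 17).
13

By Fermat's Little Theorem, a^(p-1) ≡ 1 (mod p) for prime p and gcd(a, p) = 1
Here p = 17, so 9^16 ≡ 1 (mod 17)
We can reduce the exponent: 18 mod 16 = 2
So 9^18 ≡ 9^2 (mod 17)
Computing: 9^2 mod 17 = 13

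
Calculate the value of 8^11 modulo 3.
Using Fermat: 8^{2} ≡ 1 (mod 3). 11 ≡ 1 (mod 2). So 8^{11} ≡ 8^{1} ≡ 2 (mod 3)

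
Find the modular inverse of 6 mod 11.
6^(-1) ≡ 2 (mod 11). Verification: 6 × 2 = 12 ≡ 1 (mod 11)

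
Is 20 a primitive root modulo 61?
p - 1 = 60 has prime divisors 2, 3, 5. Check 20^(60/q) mod 61 for each: 20^(60/2) = 20^30 ≡ 1, 20^(60/3) = 20^20 ≡ 1, 20^(60/5) = 20^12 ≡ 34 (mod 61). Since 20^30 ≡ 1 (mod 61), the order of 20 divides 30 (in fact the order is 5) ≠ 60, so it is not a primitive root.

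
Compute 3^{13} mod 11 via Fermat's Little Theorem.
5

By Fermat's Little Theorem, a^(p-1) ≡ 1 (mod p) for prime p and gcd(a, p) = 1
Here p = 11, so 3^10 ≡ 1 (mod 11)
We can reduce the exponent: 13 mod 10 = 3
So 3^13 ≡ 3^3 (mod 11)
Computing: 3^3 mod 11 = 5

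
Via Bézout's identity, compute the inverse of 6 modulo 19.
Extended GCD: 6(-3) + 19(1) = 1. So 6^(-1) ≡ 16 ≡ 16 (mod 19). Verify: 6 × 16 = 96 ≡ 1 (mod 19)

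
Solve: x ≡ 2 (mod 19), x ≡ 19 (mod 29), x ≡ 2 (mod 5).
M = 19 × 29 × 5 = 2755. M₁ = 145, y₁ ≡ 8 (mod 19). M₂ = 95, y₂ ≡ 11 (mod 29). M₃ = 551, y₃ ≡ 1 (mod 5). x = 2×145×8 + 19×95×11 + 2×551×1 ≡ 1237 (mod 2755)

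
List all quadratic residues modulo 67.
QRs mod 67: {1, 4, 6, 9, 10, 14, 15, 16, 17, 19, 21, 22, 23, 24, 25, 26, 29, 33, 35, 36, 37, 39, 40, 47, 49, 54, 55, 56, 59, 60, 62, 64, 65}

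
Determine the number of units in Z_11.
10

Prime factorization: 11 = 11
Using the formula φ(n) = n × Π(1 - 1/p) for each prime factor p:
φ(11) = 11 × (1 - 1/11)
φ(11) = 10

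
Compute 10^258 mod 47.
Using Fermat: 10^{46} ≡ 1 (mod 47). 258 ≡ 28 (mod 46). So 10^{258} ≡ 10^{28} ≡ 16 (mod 47)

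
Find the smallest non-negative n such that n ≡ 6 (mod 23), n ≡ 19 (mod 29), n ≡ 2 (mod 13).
6515

Using the Chinese Remainder Theorem:
M = product of moduli = 8671
For equation 1: M_1 = 377, 377 ≡ 9 (mod 23), inverse of 377 mod 23 is 18 (check: 9 × 18 = 162 ≡ 1 (mod 23))
For equation 2: M_2 = 299, 299 ≡ 9 (mod 29), inverse of 299 mod 29 is 13 (check: 9 × 13 = 117 ≡ 1 (mod 29))
For equation 3: M_3 = 667, 667 ≡ 4 (mod 13), inverse of 667 mod 13 is 10 (check: 4 × 10 = 40 ≡ 1 (mod 13))
Combine: n ≡ Σ r_i×M_i×(M_i⁻¹ mod m_i) = 6×377×18 + 19×299×13 + 2×667×10 = 40716 + 73853 + 13340 = 127909
127909 mod 8671 = 6515
n ≡ 6515 (mod 8671)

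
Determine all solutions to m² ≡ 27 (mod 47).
The square roots of 27 mod 47 are 36 and 11. Verify: 36² = 1296 ≡ 27 (mod 47)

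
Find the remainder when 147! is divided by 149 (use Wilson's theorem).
(148)! = (147)! × (148) ≡ -1 (mod 149). So (147)! ≡ -1 × (148)^(-1) ≡ (-1)×(-1) = 1 (mod 149)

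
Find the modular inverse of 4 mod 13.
4^(-1) ≡ 10 (mod 13). Verification: 4 × 10 = 40 ≡ 1 (mod 13)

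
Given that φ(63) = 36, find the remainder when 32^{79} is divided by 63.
By Euler: 32^{36} ≡ 1 (mod 63) since gcd(32, 63) = 1. 79 = 2×36 + 7. So 32^{79} ≡ 32^{7} ≡ 32 (mod 63)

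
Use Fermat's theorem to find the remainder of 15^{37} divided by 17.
2

By Fermat's Little Theorem, a^(p-1) ≡ 1 (mod p) for prime p and gcd(a, p) = 1
Here p = 17, so 15^16 ≡ 1 (mod 17)
We can reduce the exponent: 37 mod 16 = 5
So 15^37 ≡ 15^5 (mod 17)
Computing: 15^5 mod 17 = 2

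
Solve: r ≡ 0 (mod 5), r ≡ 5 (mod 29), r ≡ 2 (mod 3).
M = 5 × 29 × 3 = 435. M₁ = 87, y₁ ≡ 3 (mod 5). M₂ = 15, y₂ ≡ 2 (mod 29). M₃ = 145, y₃ ≡ 1 (mod 3). r = 0×87×3 + 5×15×2 + 2×145×1 ≡ 5 (mod 435)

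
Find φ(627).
360

Prime factorization: 627 = 3 × 11 × 19
Using the formula φ(n) = n × Π(1 - 1/p) for each prime factor p:
φ(627) = 627 × (1 - 1/3) × (1 - 1/11) × (1 - 1/19)
φ(627) = 360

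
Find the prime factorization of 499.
499

Divide by primes starting from smallest:
499 ÷ 499 = 1

499 = 499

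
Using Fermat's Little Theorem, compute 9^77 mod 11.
By Fermat: 9^{10} ≡ 1 (mod 11). 77 = 7×10 + 7. So 9^{77} ≡ 9^{7} ≡ 4 (mod 11)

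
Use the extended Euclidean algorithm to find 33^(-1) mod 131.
Extended GCD: 33(4) + 131(-1) = 1. So 33^(-1) ≡ 4 ≡ 4 (mod 131). Verify: 33 × 4 = 132 ≡ 1 (mod 131)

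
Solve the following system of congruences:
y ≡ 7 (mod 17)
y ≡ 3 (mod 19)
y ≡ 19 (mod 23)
364

Using the Chinese Remainder Theorem:
M = product of moduli = 7429
For equation 1: M_1 = 437, 437 ≡ 12 (mod 17), inverse of 437 mod 17 is 10 (check: 12 × 10 = 120 ≡ 1 (mod 17))
For equation 2: M_2 = 391, 391 ≡ 11 (mod 19), inverse of 391 mod 19 is 7 (check: 11 × 7 = 77 ≡ 1 (mod 19))
For equation 3: M_3 = 323, 323 ≡ 1 (mod 23), inverse of 323 mod 23 is 1 (check: 1 × 1 = 1 ≡ 1 (mod 23))
Combine: y ≡ Σ r_i×M_i×(M_i⁻¹ mod m_i) = 7×437×10 + 3×391×7 + 19×323×1 = 30590 + 8211 + 6137 = 44938
44938 mod 7429 = 364
y ≡ 364 (mod 7429)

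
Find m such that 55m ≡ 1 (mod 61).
55^(-1) ≡ 10 (mod 61). Verification: 55 × 10 = 550 ≡ 1 (mod 61)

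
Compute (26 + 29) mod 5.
0

(26 + 29) = 55
55 mod 5 = 0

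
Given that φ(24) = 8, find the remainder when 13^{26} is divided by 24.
By Euler: 13^{8} ≡ 1 (mod 24) since gcd(13, 24) = 1. 26 = 3×8 + 2. So 13^{26} ≡ 13^{2} ≡ 1 (mod 24)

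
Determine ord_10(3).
Powers of 3 mod 10: 3^1≡3, 3^2≡9, 3^3≡7, 3^4≡1. Order = 4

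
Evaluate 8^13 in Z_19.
Using repeated squaring. 13 = 8 + 4 + 1 (binary 1101). Repeated squaring mod 19: 8^1 ≡ 8; 8^2 ≡ 8² = 64 ≡ 7; 8^4 ≡ 7² = 49 ≡ 11; 8^8 ≡ 11² = 121 ≡ 7. Multiply: 8^13 = 8^8 × 8^4 × 8^1 ≡ 7 × 11 × 8 (mod 19): 7 × 11 = 77 ≡ 1; 1 × 8 = 8 ≡ 8. So 8^13 ≡ 8 (mod 19).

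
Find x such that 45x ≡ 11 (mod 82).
13

Since gcd(45, 82) = 1 divides 11, a solution exists.
Multiply both sides by the inverse of 45 mod 82:
  45^(-1) mod 82 = 31
  x ≡ 31 × 11 ≡ 341 ≡ 13 (mod 82)
Verification: 45 × 13 = 585 = 7 × 82 + 11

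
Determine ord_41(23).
Powers of 23 mod 41: 23^1≡23, 23^2≡37, 23^3≡31, 23^4≡16, 23^5≡40, 23^6≡18, 23^7≡4, 23^8≡10, 23^9≡25, 23^10≡1. Order = 10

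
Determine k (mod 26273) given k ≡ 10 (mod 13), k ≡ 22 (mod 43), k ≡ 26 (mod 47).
6042

Using the Chinese Remainder Theorem:
M = product of moduli = 26273
For equation 1: M_1 = 2021, 2021 ≡ 6 (mod 13), inverse of 2021 mod 13 is 11 (check: 6 × 11 = 66 ≡ 1 (mod 13))
For equation 2: M_2 = 611, 611 ≡ 9 (mod 43), inverse of 611 mod 43 is 24 (check: 9 × 24 = 216 ≡ 1 (mod 43))
For equation 3: M_3 = 559, 559 ≡ 42 (mod 47), inverse of 559 mod 47 is 28 (check: 42 × 28 = 1176 ≡ 1 (mod 47))
Combine: k ≡ Σ r_i×M_i×(M_i⁻¹ mod m_i) = 10×2021×11 + 22×611×24 + 26×559×28 = 222310 + 322608 + 406952 = 951870
951870 mod 26273 = 6042
k ≡ 6042 (mod 26273)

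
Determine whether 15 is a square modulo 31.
By Euler's criterion: 15^{15} ≡ 30 (mod 31). Since this equals -1 (≡ 30), 15 is not a QR.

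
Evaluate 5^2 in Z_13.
2 = 2 (binary 10). Repeated squaring mod 13: 5^1 ≡ 5; 5^2 ≡ 5² = 25 ≡ 12. So 5^2 ≡ 12 (mod 13).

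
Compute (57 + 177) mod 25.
9

(57 + 177) = 234
234 mod 25 = 9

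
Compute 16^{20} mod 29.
20

Using successive squaring:
Binary expansion of 20: 10100
Powers of 16 mod 29 (each is the square of the previous):
  16^1 ≡ 16 (mod 29)
  16^2 ≡ 16² = 256 ≡ 24 (mod 29)
  16^4 ≡ 24² = 576 ≡ 25 (mod 29)
  16^8 ≡ 25² = 625 ≡ 16 (mod 29)
  16^16 ≡ 16² = 256 ≡ 24 (mod 29)
20 = 16 + 4, so 16^20 = 16^16 × 16^4 ≡ 24 × 25 (mod 29)
Multiplying step by step:
  24 × 25 = 600 ≡ 20 (mod 29)
Result: 16^20 ≡ 20 (mod 29)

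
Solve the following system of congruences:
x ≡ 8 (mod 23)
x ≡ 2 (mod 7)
100

Using the Chinese Remainder Theorem:
M = product of moduli = 161
For equation 1: M_1 = 7, 7 ≡ 7 (mod 23), inverse of 7 mod 23 is 10 (check: 7 × 10 = 70 ≡ 1 (mod 23))
For equation 2: M_2 = 23, 23 ≡ 2 (mod 7), inverse of 23 mod 7 is 4 (check: 2 × 4 = 8 ≡ 1 (mod 7))
Combine: x ≡ Σ r_i×M_i×(M_i⁻¹ mod m_i) = 8×7×10 + 2×23×4 = 560 + 184 = 744
744 mod 161 = 100
x ≡ 100 (mod 161)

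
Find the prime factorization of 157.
157

Divide by primes starting from smallest:
157 ÷ 157 = 1

157 = 157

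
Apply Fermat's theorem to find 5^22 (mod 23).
By Fermat's Little Theorem, 5^{22} ≡ 1 (mod 23) since 23 is prime and gcd(5, 23) = 1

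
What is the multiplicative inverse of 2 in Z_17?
2^(-1) ≡ 9 (mod 17). Verification: 2 × 9 = 18 ≡ 1 (mod 17)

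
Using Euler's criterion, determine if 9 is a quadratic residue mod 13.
By Euler's criterion: 9^{6} ≡ 1 (mod 13). Since this equals 1, 9 is a QR.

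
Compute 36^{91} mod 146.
36

Using successive squaring:
Binary expansion of 91: 1011011
Powers of 36 mod 146 (each is the square of the previous):
  36^1 ≡ 36 (mod 146)
  36^2 ≡ 36² = 1296 ≡ 128 (mod 146)
  36^4 ≡ 128² = 16384 ≡ 32 (mod 146)
  36^8 ≡ 32² = 1024 ≡ 2 (mod 146)
  36^16 ≡ 2² = 4 ≡ 4 (mod 146)
  36^32 ≡ 4² = 16 ≡ 16 (mod 146)
  36^64 ≡ 16² = 256 ≡ 110 (mod 146)
91 = 64 + 16 + 8 + 2 + 1, so 36^91 = 36^64 × 36^16 × 36^8 × 36^2 × 36^1 ≡ 110 × 4 × 2 × 128 × 36 (mod 146)
Multiplying step by step:
  110 × 4 = 440 ≡ 2 (mod 146)
  2 × 2 = 4 ≡ 4 (mod 146)
  4 × 128 = 512 ≡ 74 (mod 146)
  74 × 36 = 2664 ≡ 36 (mod 146)
Result: 36^91 ≡ 36 (mod 146)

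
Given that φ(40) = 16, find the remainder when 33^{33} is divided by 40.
By Euler: 33^{16} ≡ 1 (mod 40) since gcd(33, 40) = 1. 33 = 2×16 + 1. So 33^{33} ≡ 33^{1} ≡ 33 (mod 40)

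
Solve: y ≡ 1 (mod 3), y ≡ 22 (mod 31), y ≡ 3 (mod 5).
M = 3 × 31 × 5 = 465. M₁ = 155, y₁ ≡ 2 (mod 3). M₂ = 15, y₂ ≡ 29 (mod 31). M₃ = 93, y₃ ≡ 2 (mod 5). y = 1×155×2 + 22×15×29 + 3×93×2 ≡ 208 (mod 465)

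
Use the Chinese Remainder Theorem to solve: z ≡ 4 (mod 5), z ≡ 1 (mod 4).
M = 5 × 4 = 20. M₁ = 4, y₁ ≡ 4 (mod 5). M₂ = 5, y₂ ≡ 1 (mod 4). z = 4×4×4 + 1×5×1 ≡ 9 (mod 20)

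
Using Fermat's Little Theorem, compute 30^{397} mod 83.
29

By Fermat's Little Theorem, a^(p-1) ≡ 1 (mod p) for prime p and gcd(a, p) = 1
Here p = 83, so 30^82 ≡ 1 (mod 83)
We can reduce the exponent: 397 mod 82 = 69
So 30^397 ≡ 30^69 (mod 83)
Computing: 30^69 mod 83 = 29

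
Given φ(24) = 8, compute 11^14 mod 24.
By Euler: 11^{8} ≡ 1 (mod 24) since gcd(11, 24) = 1. 14 = 1×8 + 6. So 11^{14} ≡ 11^{6} ≡ 1 (mod 24)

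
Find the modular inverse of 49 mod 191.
49^(-1) ≡ 39 (mod 191). Verification: 49 × 39 = 1911 ≡ 1 (mod 191)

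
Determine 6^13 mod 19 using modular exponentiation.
Using repeated squaring. 13 = 8 + 4 + 1 (binary 1101). Repeated squaring mod 19: 6^1 ≡ 6; 6^2 ≡ 6² = 36 ≡ 17; 6^4 ≡ 17² = 289 ≡ 4; 6^8 ≡ 4² = 16 ≡ 16. Multiply: 6^13 = 6^8 × 6^4 × 6^1 ≡ 16 × 4 × 6 (mod 19): 16 × 4 = 64 ≡ 7; 7 × 6 = 42 ≡ 4. So 6^13 ≡ 4 (mod 19).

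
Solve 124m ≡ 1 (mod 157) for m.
124^(-1) ≡ 19 (mod 157). Verification: 124 × 19 = 2356 ≡ 1 (mod 157)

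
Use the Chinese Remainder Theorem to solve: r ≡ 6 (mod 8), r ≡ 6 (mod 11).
M = 8 × 11 = 88. M₁ = 11, y₁ ≡ 3 (mod 8). M₂ = 8, y₂ ≡ 7 (mod 11). r = 6×11×3 + 6×8×7 ≡ 6 (mod 88)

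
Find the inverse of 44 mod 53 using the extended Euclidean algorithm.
Extended GCD: 44(-6) + 53(5) = 1. So 44^(-1) ≡ 47 ≡ 47 (mod 53). Verify: 44 × 47 = 2068 ≡ 1 (mod 53)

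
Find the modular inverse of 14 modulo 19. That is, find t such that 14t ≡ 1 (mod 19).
15

Using Extended Euclidean Algorithm:
gcd(14, 19) = 1
Bezout coefficients: 14 × -4 + 19 × 3 = 1
So 14 × -4 ≡ 1 (mod 19)
The inverse is -4 mod 19 = 15
Verification: 14 × 15 = 210 = 11 × 19 + 1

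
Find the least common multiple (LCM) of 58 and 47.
2726

First find GCD(58, 47) using the Euclidean algorithm:
58 = 1 × 47 + 11
47 = 4 × 11 + 3
11 = 3 × 3 + 2
3 = 1 × 2 + 1
2 = 2 × 1 + 0
GCD(58, 47) = 1

LCM formula: LCM(a, b) = (a × b) / GCD(a, b)
LCM(58, 47) = (58 × 47) / 1
LCM(58, 47) = 2726 / 1
LCM(58, 47) = 2726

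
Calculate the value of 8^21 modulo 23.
Using repeated squaring. 21 = 16 + 4 + 1 (binary 10101). Repeated squaring mod 23: 8^1 ≡ 8; 8^2 ≡ 8² = 64 ≡ 18; 8^4 ≡ 18² = 324 ≡ 2; 8^8 ≡ 2² = 4 ≡ 4; 8^16 ≡ 4² = 16 ≡ 16. Multiply: 8^21 = 8^16 × 8^4 × 8^1 ≡ 16 × 2 × 8 (mod 23): 16 × 2 = 32 ≡ 9; 9 × 8 = 72 ≡ 3. So 8^21 ≡ 3 (mod 23).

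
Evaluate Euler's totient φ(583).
520

Prime factorization: 583 = 11 × 53
Using the formula φ(n) = n × Π(1 - 1/p) for each prime factor p:
φ(583) = 583 × (1 - 1/11) × (1 - 1/53)
φ(583) = 520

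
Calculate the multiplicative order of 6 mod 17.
Powers of 6 mod 17: 6^1≡6, 6^2≡2, 6^3≡12, 6^4≡4, 6^5≡7, 6^6≡8, 6^7≡14, 6^8≡16, 6^9≡11, 6^10≡15, 6^11≡5, 6^12≡13, 6^13≡10, 6^14≡9, 6^15≡3, 6^16≡1. Order = 16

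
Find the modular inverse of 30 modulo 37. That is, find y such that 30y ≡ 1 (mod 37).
21

Using Extended Euclidean Algorithm:
gcd(30, 37) = 1
Bezout coefficients: 30 × -16 + 37 × 13 = 1
So 30 × -16 ≡ 1 (mod 37)
The inverse is -16 mod 37 = 21
Verification: 30 × 21 = 630 = 17 × 37 + 1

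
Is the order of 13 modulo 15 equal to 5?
No, the actual order is 4, not 5.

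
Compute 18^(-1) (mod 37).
18^(-1) ≡ 35 (mod 37). Verification: 18 × 35 = 630 ≡ 1 (mod 37)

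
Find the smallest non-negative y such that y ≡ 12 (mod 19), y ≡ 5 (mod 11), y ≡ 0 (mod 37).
962

Using the Chinese Remainder Theorem:
M = product of moduli = 7733
For equation 1: M_1 = 407, 407 ≡ 8 (mod 19), inverse of 407 mod 19 is 12 (check: 8 × 12 = 96 ≡ 1 (mod 19))
For equation 2: M_2 = 703, 703 ≡ 10 (mod 11), inverse of 703 mod 11 is 10 (check: 10 × 10 = 100 ≡ 1 (mod 11))
For equation 3: M_3 = 209, 209 ≡ 24 (mod 37), inverse of 209 mod 37 is 17 (check: 24 × 17 = 408 ≡ 1 (mod 37))
Combine: y ≡ Σ r_i×M_i×(M_i⁻¹ mod m_i) = 12×407×12 + 5×703×10 + 0×209×17 = 58608 + 35150 + 0 = 93758
93758 mod 7733 = 962
y ≡ 962 (mod 7733)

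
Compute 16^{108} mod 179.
81

Using successive squaring:
Binary expansion of 108: 1101100
Powers of 16 mod 179 (each is the square of the previous):
  16^1 ≡ 16 (mod 179)
  16^2 ≡ 16² = 256 ≡ 77 (mod 179)
  16^4 ≡ 77² = 5929 ≡ 22 (mod 179)
  16^8 ≡ 22² = 484 ≡ 126 (mod 179)
  16^16 ≡ 126² = 15876 ≡ 124 (mod 179)
  16^32 ≡ 124² = 15376 ≡ 161 (mod 179)
  16^64 ≡ 161² = 25921 ≡ 145 (mod 179)
108 = 64 + 32 + 8 + 4, so 16^108 = 16^64 × 16^32 × 16^8 × 16^4 ≡ 145 × 161 × 126 × 22 (mod 179)
Multiplying step by step:
  145 × 161 = 23345 ≡ 75 (mod 179)
  75 × 126 = 9450 ≡ 142 (mod 179)
  142 × 22 = 3124 ≡ 81 (mod 179)
Result: 16^108 ≡ 81 (mod 179)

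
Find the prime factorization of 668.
2^2 × 167

Divide by primes starting from smallest:
668 ÷ 2 = 334
334 ÷ 2 = 167
167 ÷ 167 = 1

668 = 2^2 × 167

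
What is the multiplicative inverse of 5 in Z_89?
18

Using Extended Euclidean Algorithm:
gcd(5, 89) = 1
Bezout coefficients: 5 × 18 + 89 × -1 = 1
So 5 × 18 ≡ 1 (mod 89)
The inverse is 18 mod 89 = 18
Verification: 5 × 18 = 90 = 1 × 89 + 1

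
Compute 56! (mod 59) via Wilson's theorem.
(58)! = (56)! × (57) × (58) ≡ -1 (mod 59). So (56)! ≡ -1 × [(58)(57)]^(-1) ≡ 29 (mod 59)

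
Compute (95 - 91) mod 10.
4

(95 - 91) = 4
4 mod 10 = 4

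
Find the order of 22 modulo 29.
Powers of 22 mod 29: 22^1≡22, 22^2≡20, 22^3≡5, 22^4≡23, 22^5≡13, 22^6≡25, 22^7≡28, 22^8≡7, 22^9≡9, 22^10≡24, 22^11≡6, 22^12≡16, 22^13≡4, 22^14≡1. Order = 14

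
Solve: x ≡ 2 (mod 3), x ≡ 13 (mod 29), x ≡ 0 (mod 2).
M = 3 × 29 × 2 = 174. M₁ = 58, y₁ ≡ 1 (mod 3). M₂ = 6, y₂ ≡ 5 (mod 29). M₃ = 87, y₃ ≡ 1 (mod 2). x = 2×58×1 + 13×6×5 + 0×87×1 ≡ 158 (mod 174)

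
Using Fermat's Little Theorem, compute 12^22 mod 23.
By Fermat's Little Theorem, 12^{22} ≡ 1 (mod 23) since 23 is prime and gcd(12, 23) = 1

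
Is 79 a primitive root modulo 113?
Yes

To verify, check if 79^(112/q) ≢ 1 (mod 113) for each prime divisor q of 112
Divisors of 112 = 112: [1, 2, 4, 7, 8, 14, 16, 28, 56, 112]
  79^(112/2) = 79^56 ≡ 112 (mod 113)
  79^(112/7) = 79^16 ≡ 16 (mod 113)
Conclusion: 79 is a primitive root modulo 113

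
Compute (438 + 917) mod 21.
11

(438 + 917) = 1355
1355 mod 21 = 11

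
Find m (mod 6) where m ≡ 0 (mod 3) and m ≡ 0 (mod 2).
M = 3 × 2 = 6. M₁ = 2, y₁ ≡ 2 (mod 3). M₂ = 3, y₂ ≡ 1 (mod 2). m = 0×2×2 + 0×3×1 ≡ 0 (mod 6)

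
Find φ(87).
56

Prime factorization: 87 = 3 × 29
Using the formula φ(n) = n × Π(1 - 1/p) for each prime factor p:
φ(87) = 87 × (1 - 1/3) × (1 - 1/29)
φ(87) = 56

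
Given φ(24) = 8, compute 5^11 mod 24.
By Euler: 5^{8} ≡ 1 (mod 24) since gcd(5, 24) = 1. 11 = 1×8 + 3. So 5^{11} ≡ 5^{3} ≡ 5 (mod 24)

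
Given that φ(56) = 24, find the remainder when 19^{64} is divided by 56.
By Euler: 19^{24} ≡ 1 (mod 56) since gcd(19, 56) = 1. 64 = 2×24 + 16. So 19^{64} ≡ 19^{16} ≡ 9 (mod 56)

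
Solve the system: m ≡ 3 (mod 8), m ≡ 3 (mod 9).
M = 8 × 9 = 72. M₁ = 9, y₁ ≡ 1 (mod 8). M₂ = 8, y₂ ≡ 8 (mod 9). m = 3×9×1 + 3×8×8 ≡ 3 (mod 72)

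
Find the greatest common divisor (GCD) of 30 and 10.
10

Using the Euclidean algorithm:
30 = 3 × 10 + 0

GCD(30, 10) = 10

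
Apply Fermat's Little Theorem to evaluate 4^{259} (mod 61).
49

By Fermat's Little Theorem, a^(p-1) ≡ 1 (mod p) for prime p and gcd(a, p) = 1
Here p = 61, so 4^60 ≡ 1 (mod 61)
We can reduce the exponent: 259 mod 60 = 19
So 4^259 ≡ 4^19 (mod 61)
Computing: 4^19 mod 61 = 49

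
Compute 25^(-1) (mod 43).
31

Using Extended Euclidean Algorithm:
gcd(25, 43) = 1
Bezout coefficients: 25 × -12 + 43 × 7 = 1
So 25 × -12 ≡ 1 (mod 43)
The inverse is -12 mod 43 = 31
Verification: 25 × 31 = 775 = 18 × 43 + 1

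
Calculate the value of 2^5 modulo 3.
5 = 4 + 1 (binary 101). Repeated squaring mod 3: 2^1 ≡ 2; 2^2 ≡ 2² = 4 ≡ 1; 2^4 ≡ 1² = 1 ≡ 1. Multiply: 2^5 = 2^4 × 2^1 ≡ 1 × 2 (mod 3): 1 × 2 = 2 ≡ 2. So 2^5 ≡ 2 (mod 3).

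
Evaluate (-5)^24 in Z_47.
Using repeated squaring. (-5) ≡ 42 (mod 47). 24 = 16 + 8 (binary 11000). Repeated squaring mod 47: 42^1 ≡ 42; 42^2 ≡ 42² = 1764 ≡ 25; 42^4 ≡ 25² = 625 ≡ 14; 42^8 ≡ 14² = 196 ≡ 8; 42^16 ≡ 8² = 64 ≡ 17. Multiply: (-5)^24 ≡ 42^16 × 42^8 ≡ 17 × 8 (mod 47): 17 × 8 = 136 ≡ 42. So (-5)^24 ≡ 42 (mod 47).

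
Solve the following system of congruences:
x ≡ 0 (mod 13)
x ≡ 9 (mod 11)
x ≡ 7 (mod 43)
3705

Using the Chinese Remainder Theorem:
M = product of moduli = 6149
For equation 1: M_1 = 473, 473 ≡ 5 (mod 13), inverse of 473 mod 13 is 8 (check: 5 × 8 = 40 ≡ 1 (mod 13))
For equation 2: M_2 = 559, 559 ≡ 9 (mod 11), inverse of 559 mod 11 is 5 (check: 9 × 5 = 45 ≡ 1 (mod 11))
For equation 3: M_3 = 143, 143 ≡ 14 (mod 43), inverse of 143 mod 43 is 40 (check: 14 × 40 = 560 ≡ 1 (mod 43))
Combine: x ≡ Σ r_i×M_i×(M_i⁻¹ mod m_i) = 0×473×8 + 9×559×5 + 7×143×40 = 0 + 25155 + 40040 = 65195
65195 mod 6149 = 3705
x ≡ 3705 (mod 6149)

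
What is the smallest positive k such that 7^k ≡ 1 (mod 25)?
Powers of 7 mod 25: 7^1≡7, 7^2≡24, 7^3≡18, 7^4≡1. Order = 4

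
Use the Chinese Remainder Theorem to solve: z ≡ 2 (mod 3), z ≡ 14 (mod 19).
M = 3 × 19 = 57. M₁ = 19, y₁ ≡ 1 (mod 3). M₂ = 3, y₂ ≡ 13 (mod 19). z = 2×19×1 + 14×3×13 ≡ 14 (mod 57)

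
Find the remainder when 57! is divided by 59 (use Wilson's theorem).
(58)! = (57)! × (58) ≡ -1 (mod 59). So (57)! ≡ -1 × (58)^(-1) ≡ (-1)×(-1) = 1 (mod 59)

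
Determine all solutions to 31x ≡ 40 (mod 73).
6

Since gcd(31, 73) = 1 divides 40, a solution exists.
Multiply both sides by the inverse of 31 mod 73:
  31^(-1) mod 73 = 33
  x ≡ 33 × 40 ≡ 1320 ≡ 6 (mod 73)
Verification: 31 × 6 = 186 = 2 × 73 + 40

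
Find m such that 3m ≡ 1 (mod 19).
3^(-1) ≡ 13 (mod 19). Verification: 3 × 13 = 39 ≡ 1 (mod 19)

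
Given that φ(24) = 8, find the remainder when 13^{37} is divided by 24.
By Euler: 13^{8} ≡ 1 (mod 24) since gcd(13, 24) = 1. 37 = 4×8 + 5. So 13^{37} ≡ 13^{5} ≡ 13 (mod 24)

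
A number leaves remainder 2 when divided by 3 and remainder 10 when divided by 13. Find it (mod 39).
M = 3 × 13 = 39. M₁ = 13, y₁ ≡ 1 (mod 3). M₂ = 3, y₂ ≡ 9 (mod 13). n = 2×13×1 + 10×3×9 ≡ 23 (mod 39)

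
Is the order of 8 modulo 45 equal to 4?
Yes, ord_45(8) = 4.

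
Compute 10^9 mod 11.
9 = 8 + 1 (binary 1001). Repeated squaring mod 11: 10^1 ≡ 10; 10^2 ≡ 10² = 100 ≡ 1; 10^4 ≡ 1² = 1 ≡ 1; 10^8 ≡ 1² = 1 ≡ 1. Multiply: 10^9 = 10^8 × 10^1 ≡ 1 × 10 (mod 11): 1 × 10 = 10 ≡ 10. So 10^9 ≡ 10 (mod 11).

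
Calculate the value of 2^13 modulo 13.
Using Fermat: 2^{12} ≡ 1 (mod 13). 13 ≡ 1 (mod 12). So 2^{13} ≡ 2^{1} ≡ 2 (mod 13)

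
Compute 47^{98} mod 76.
17

Using successive squaring:
Binary expansion of 98: 1100010
Powers of 47 mod 76 (each is the square of the previous):
  47^1 ≡ 47 (mod 76)
  47^2 ≡ 47² = 2209 ≡ 5 (mod 76)
  47^4 ≡ 5² = 25 ≡ 25 (mod 76)
  47^8 ≡ 25² = 625 ≡ 17 (mod 76)
  47^16 ≡ 17² = 289 ≡ 61 (mod 76)
  47^32 ≡ 61² = 3721 ≡ 73 (mod 76)
  47^64 ≡ 73² = 5329 ≡ 9 (mod 76)
98 = 64 + 32 + 2, so 47^98 = 47^64 × 47^32 × 47^2 ≡ 9 × 73 × 5 (mod 76)
Multiplying step by step:
  9 × 73 = 657 ≡ 49 (mod 76)
  49 × 5 = 245 ≡ 17 (mod 76)
Result: 47^98 ≡ 17 (mod 76)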